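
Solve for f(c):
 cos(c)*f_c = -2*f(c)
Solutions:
 f(c) = C1*(sin(c) - 1)/(sin(c) + 1)


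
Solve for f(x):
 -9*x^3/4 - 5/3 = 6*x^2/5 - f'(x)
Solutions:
 f(x) = C1 + 9*x^4/16 + 2*x^3/5 + 5*x/3


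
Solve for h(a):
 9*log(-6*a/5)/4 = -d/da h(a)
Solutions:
 h(a) = C1 - 9*a*log(-a)/4 + 9*a*(-log(6) + 1 + log(5))/4


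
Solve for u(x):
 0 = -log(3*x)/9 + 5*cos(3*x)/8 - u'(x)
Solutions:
 u(x) = C1 - x*log(x)/9 - x*log(3)/9 + x/9 + 5*sin(3*x)/24


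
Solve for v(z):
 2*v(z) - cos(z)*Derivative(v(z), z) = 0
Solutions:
 v(z) = C1*(sin(z) + 1)/(sin(z) - 1)


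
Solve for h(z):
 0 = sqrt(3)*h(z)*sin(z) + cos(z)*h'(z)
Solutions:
 h(z) = C1*cos(z)^(sqrt(3))


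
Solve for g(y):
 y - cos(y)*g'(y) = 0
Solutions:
 g(y) = C1 + Integral(y/cos(y), y)


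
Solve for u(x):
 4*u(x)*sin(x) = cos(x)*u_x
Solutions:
 u(x) = C1/cos(x)^4


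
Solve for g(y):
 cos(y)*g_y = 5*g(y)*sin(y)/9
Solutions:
 g(y) = C1/cos(y)^(5/9)


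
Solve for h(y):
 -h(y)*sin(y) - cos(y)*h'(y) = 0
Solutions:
 h(y) = C1*cos(y)


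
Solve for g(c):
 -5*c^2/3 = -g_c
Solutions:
 g(c) = C1 + 5*c^3/9


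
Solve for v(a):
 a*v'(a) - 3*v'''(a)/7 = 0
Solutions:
 v(a) = C1 + Integral(C2*airyai(3^(2/3)*7^(1/3)*a/3) + C3*airybi(3^(2/3)*7^(1/3)*a/3), a)


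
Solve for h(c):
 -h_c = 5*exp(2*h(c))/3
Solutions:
 h(c) = log(-sqrt(1/(C1 + 5*c))) - log(2) + log(6)/2
 h(c) = log(1/(C1 + 5*c))/2 - log(2) + log(6)/2


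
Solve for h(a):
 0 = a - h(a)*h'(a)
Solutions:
 h(a) = -sqrt(C1 + a^2)
 h(a) = sqrt(C1 + a^2)


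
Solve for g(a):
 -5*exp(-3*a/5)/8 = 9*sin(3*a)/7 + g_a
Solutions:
 g(a) = C1 + 3*cos(3*a)/7 + 25*exp(-3*a/5)/24


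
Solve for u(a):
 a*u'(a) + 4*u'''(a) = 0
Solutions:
 u(a) = C1 + Integral(C2*airyai(-2^(1/3)*a/2) + C3*airybi(-2^(1/3)*a/2), a)


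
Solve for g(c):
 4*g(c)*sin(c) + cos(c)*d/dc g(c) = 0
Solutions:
 g(c) = C1*cos(c)^4


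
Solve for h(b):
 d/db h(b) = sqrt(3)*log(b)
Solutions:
 h(b) = C1 + sqrt(3)*b*log(b) - sqrt(3)*b


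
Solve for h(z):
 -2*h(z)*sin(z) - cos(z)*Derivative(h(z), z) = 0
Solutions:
 h(z) = C1*cos(z)^2


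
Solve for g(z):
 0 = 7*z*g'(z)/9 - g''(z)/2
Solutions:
 g(z) = C1 + C2*erfi(sqrt(7)*z/3)


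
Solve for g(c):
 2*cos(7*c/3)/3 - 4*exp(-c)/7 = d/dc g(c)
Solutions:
 g(c) = C1 + 2*sin(7*c/3)/7 + 4*exp(-c)/7


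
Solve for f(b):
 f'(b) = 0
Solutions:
 f(b) = C1


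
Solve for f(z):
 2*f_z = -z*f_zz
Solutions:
 f(z) = C1 + C2/z


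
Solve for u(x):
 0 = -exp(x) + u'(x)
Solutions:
 u(x) = C1 + exp(x)


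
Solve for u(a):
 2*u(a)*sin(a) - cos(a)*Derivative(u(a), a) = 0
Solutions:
 u(a) = C1/cos(a)^2


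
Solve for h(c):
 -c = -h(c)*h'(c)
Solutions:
 h(c) = -sqrt(C1 + c^2)
 h(c) = sqrt(C1 + c^2)


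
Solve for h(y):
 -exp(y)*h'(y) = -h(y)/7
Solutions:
 h(y) = C1*exp(-exp(-y)/7)


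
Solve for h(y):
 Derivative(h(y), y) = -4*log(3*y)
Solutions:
 h(y) = C1 - 4*y*log(y) - y*log(81) + 4*y


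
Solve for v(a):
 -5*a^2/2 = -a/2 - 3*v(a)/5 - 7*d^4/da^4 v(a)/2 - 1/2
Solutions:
 v(a) = 25*a^2/6 - 5*a/6 + (C1*sin(3^(1/4)*70^(3/4)*a/70) + C2*cos(3^(1/4)*70^(3/4)*a/70))*exp(-3^(1/4)*70^(3/4)*a/70) + (C3*sin(3^(1/4)*70^(3/4)*a/70) + C4*cos(3^(1/4)*70^(3/4)*a/70))*exp(3^(1/4)*70^(3/4)*a/70) - 5/6


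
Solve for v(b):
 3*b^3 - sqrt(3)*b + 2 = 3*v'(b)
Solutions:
 v(b) = C1 + b^4/4 - sqrt(3)*b^2/6 + 2*b/3


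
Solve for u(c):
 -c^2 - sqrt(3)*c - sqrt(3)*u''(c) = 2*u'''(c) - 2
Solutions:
 u(c) = C1 + C2*c + C3*exp(-sqrt(3)*c/2) - sqrt(3)*c^4/36 + c^3/18 + 2*sqrt(3)*c^2/9


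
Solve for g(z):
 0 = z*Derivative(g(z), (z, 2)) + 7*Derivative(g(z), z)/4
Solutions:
 g(z) = C1 + C2/z^(3/4)


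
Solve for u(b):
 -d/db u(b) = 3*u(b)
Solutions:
 u(b) = C1*exp(-3*b)


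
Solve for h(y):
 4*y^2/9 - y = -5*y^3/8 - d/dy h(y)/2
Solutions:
 h(y) = C1 - 5*y^4/16 - 8*y^3/27 + y^2


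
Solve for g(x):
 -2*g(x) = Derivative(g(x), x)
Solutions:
 g(x) = C1*exp(-2*x)


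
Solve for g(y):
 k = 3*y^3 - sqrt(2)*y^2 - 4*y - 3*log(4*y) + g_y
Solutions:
 g(y) = C1 + k*y - 3*y^4/4 + sqrt(2)*y^3/3 + 2*y^2 + 3*y*log(y) - 3*y + y*log(64)


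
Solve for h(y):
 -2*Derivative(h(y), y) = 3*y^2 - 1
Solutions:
 h(y) = C1 - y^3/2 + y/2


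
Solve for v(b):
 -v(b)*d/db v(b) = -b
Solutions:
 v(b) = -sqrt(C1 + b^2)
 v(b) = sqrt(C1 + b^2)


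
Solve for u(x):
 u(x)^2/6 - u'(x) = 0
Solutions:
 u(x) = -6/(C1 + x)


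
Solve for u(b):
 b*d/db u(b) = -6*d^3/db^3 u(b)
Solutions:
 u(b) = C1 + Integral(C2*airyai(-6^(2/3)*b/6) + C3*airybi(-6^(2/3)*b/6), b)


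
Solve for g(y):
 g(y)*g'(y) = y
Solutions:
 g(y) = -sqrt(C1 + y^2)
 g(y) = sqrt(C1 + y^2)


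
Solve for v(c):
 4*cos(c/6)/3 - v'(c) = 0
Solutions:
 v(c) = C1 + 8*sin(c/6)


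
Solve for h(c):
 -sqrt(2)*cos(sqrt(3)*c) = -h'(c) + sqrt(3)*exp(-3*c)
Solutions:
 h(c) = C1 + sqrt(6)*sin(sqrt(3)*c)/3 - sqrt(3)*exp(-3*c)/3


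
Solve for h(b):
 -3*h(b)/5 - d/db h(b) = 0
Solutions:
 h(b) = C1*exp(-3*b/5)


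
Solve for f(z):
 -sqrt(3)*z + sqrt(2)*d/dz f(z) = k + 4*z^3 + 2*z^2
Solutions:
 f(z) = C1 + sqrt(2)*k*z/2 + sqrt(2)*z^4/2 + sqrt(2)*z^3/3 + sqrt(6)*z^2/4


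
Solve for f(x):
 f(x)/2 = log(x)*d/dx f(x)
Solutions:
 f(x) = C1*exp(li(x)/2)


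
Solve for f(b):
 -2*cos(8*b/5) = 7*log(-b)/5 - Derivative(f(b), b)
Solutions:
 f(b) = C1 + 7*b*log(-b)/5 - 7*b/5 + 5*sin(8*b/5)/4


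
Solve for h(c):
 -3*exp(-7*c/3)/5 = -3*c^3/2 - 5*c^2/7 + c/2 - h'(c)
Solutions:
 h(c) = C1 - 3*c^4/8 - 5*c^3/21 + c^2/4 - 9*exp(-7*c/3)/35


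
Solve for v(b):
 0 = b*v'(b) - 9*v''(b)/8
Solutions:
 v(b) = C1 + C2*erfi(2*b/3)


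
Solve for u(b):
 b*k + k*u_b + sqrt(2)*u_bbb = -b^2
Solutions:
 u(b) = C1 + C2*exp(-2^(3/4)*b*sqrt(-k)/2) + C3*exp(2^(3/4)*b*sqrt(-k)/2) - b^3/(3*k) - b^2/2 + 2*sqrt(2)*b/k^2


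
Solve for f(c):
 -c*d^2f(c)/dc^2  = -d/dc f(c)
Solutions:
 f(c) = C1 + C2*c^2


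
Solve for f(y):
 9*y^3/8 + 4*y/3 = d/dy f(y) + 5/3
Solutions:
 f(y) = C1 + 9*y^4/32 + 2*y^2/3 - 5*y/3


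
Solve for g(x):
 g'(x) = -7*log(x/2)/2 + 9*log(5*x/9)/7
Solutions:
 g(x) = C1 - 31*x*log(x)/14 - 18*x*log(3)/7 + 9*x*log(5)/7 + 31*x/14 + 7*x*log(2)/2


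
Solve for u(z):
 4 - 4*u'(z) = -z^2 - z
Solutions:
 u(z) = C1 + z^3/12 + z^2/8 + z


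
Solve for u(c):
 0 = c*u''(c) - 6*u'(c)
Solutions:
 u(c) = C1 + C2*c^7


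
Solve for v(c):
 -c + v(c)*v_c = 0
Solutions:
 v(c) = -sqrt(C1 + c^2)
 v(c) = sqrt(C1 + c^2)


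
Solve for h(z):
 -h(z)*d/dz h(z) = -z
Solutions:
 h(z) = -sqrt(C1 + z^2)
 h(z) = sqrt(C1 + z^2)


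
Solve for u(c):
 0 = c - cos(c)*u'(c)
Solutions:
 u(c) = C1 + Integral(c/cos(c), c)


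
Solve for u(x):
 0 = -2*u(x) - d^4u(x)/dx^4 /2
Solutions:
 u(x) = (C1*sin(x) + C2*cos(x))*exp(-x) + (C3*sin(x) + C4*cos(x))*exp(x)


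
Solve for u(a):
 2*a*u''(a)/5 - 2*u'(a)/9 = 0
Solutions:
 u(a) = C1 + C2*a^(14/9)


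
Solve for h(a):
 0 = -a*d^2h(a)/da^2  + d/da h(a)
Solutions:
 h(a) = C1 + C2*a^2


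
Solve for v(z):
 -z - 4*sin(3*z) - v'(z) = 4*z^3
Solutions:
 v(z) = C1 - z^4 - z^2/2 + 4*cos(3*z)/3


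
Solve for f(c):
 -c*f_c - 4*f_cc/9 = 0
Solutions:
 f(c) = C1 + C2*erf(3*sqrt(2)*c/4)


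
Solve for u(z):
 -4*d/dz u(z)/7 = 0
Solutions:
 u(z) = C1


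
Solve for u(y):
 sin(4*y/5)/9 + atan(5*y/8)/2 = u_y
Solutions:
 u(y) = C1 + y*atan(5*y/8)/2 - 2*log(25*y^2 + 64)/5 - 5*cos(4*y/5)/36


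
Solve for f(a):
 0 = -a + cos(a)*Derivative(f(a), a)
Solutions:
 f(a) = C1 + Integral(a/cos(a), a)


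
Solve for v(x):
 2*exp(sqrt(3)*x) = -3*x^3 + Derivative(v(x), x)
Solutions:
 v(x) = C1 + 3*x^4/4 + 2*sqrt(3)*exp(sqrt(3)*x)/3


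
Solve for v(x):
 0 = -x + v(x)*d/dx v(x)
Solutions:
 v(x) = -sqrt(C1 + x^2)
 v(x) = sqrt(C1 + x^2)


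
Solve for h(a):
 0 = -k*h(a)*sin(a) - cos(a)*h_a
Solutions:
 h(a) = C1*exp(k*log(cos(a)))


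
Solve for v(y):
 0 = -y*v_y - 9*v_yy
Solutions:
 v(y) = C1 + C2*erf(sqrt(2)*y/6)


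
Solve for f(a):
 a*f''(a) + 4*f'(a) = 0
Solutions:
 f(a) = C1 + C2/a^3


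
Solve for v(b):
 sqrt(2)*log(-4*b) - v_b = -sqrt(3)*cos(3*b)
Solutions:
 v(b) = C1 + sqrt(2)*b*(log(-b) - 1) + 2*sqrt(2)*b*log(2) + sqrt(3)*sin(3*b)/3


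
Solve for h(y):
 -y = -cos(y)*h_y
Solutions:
 h(y) = C1 + Integral(y/cos(y), y)


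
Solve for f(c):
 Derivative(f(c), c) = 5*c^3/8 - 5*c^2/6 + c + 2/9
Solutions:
 f(c) = C1 + 5*c^4/32 - 5*c^3/18 + c^2/2 + 2*c/9


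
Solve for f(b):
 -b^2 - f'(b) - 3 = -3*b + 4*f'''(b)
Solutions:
 f(b) = C1 + C2*sin(b/2) + C3*cos(b/2) - b^3/3 + 3*b^2/2 + 5*b


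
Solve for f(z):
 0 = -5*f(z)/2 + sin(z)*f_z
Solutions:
 f(z) = C1*(cos(z) - 1)^(5/4)/(cos(z) + 1)^(5/4)


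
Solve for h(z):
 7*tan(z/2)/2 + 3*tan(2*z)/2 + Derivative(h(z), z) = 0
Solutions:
 h(z) = C1 + 7*log(cos(z/2)) + 3*log(cos(2*z))/4


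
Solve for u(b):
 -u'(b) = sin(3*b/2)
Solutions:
 u(b) = C1 + 2*cos(3*b/2)/3


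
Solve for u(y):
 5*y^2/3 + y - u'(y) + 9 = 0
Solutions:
 u(y) = C1 + 5*y^3/9 + y^2/2 + 9*y


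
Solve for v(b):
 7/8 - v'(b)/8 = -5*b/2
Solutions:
 v(b) = C1 + 10*b^2 + 7*b


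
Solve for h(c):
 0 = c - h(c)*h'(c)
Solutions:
 h(c) = -sqrt(C1 + c^2)
 h(c) = sqrt(C1 + c^2)


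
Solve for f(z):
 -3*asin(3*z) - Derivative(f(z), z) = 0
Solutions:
 f(z) = C1 - 3*z*asin(3*z) - sqrt(1 - 9*z^2)


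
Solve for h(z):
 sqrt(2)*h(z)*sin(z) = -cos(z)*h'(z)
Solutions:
 h(z) = C1*cos(z)^(sqrt(2))


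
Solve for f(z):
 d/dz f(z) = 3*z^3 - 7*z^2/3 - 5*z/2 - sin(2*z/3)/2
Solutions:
 f(z) = C1 + 3*z^4/4 - 7*z^3/9 - 5*z^2/4 + 3*cos(2*z/3)/4


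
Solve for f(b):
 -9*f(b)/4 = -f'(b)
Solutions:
 f(b) = C1*exp(9*b/4)


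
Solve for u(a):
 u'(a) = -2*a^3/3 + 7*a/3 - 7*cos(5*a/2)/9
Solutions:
 u(a) = C1 - a^4/6 + 7*a^2/6 - 14*sin(5*a/2)/45


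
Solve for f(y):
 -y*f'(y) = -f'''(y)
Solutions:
 f(y) = C1 + Integral(C2*airyai(y) + C3*airybi(y), y)


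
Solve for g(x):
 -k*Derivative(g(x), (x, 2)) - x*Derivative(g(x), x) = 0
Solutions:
 g(x) = C1 + C2*sqrt(k)*erf(sqrt(2)*x*sqrt(1/k)/2)


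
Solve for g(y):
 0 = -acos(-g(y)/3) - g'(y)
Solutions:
 Integral(1/acos(-_y/3), (_y, g(y))) = C1 - y


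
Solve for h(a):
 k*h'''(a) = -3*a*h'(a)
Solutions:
 h(a) = C1 + Integral(C2*airyai(3^(1/3)*a*(-1/k)^(1/3)) + C3*airybi(3^(1/3)*a*(-1/k)^(1/3)), a)


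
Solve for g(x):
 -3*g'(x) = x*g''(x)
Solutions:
 g(x) = C1 + C2/x^2


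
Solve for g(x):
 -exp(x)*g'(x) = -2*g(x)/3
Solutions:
 g(x) = C1*exp(-2*exp(-x)/3)


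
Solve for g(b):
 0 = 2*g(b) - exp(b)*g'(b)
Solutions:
 g(b) = C1*exp(-2*exp(-b))


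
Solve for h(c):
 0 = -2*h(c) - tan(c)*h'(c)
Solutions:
 h(c) = C1/sin(c)^2


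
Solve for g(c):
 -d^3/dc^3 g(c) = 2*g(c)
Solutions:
 g(c) = C3*exp(-2^(1/3)*c) + (C1*sin(2^(1/3)*sqrt(3)*c/2) + C2*cos(2^(1/3)*sqrt(3)*c/2))*exp(2^(1/3)*c/2)


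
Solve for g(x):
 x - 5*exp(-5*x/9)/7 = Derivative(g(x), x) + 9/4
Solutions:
 g(x) = C1 + x^2/2 - 9*x/4 + 9*exp(-5*x/9)/7


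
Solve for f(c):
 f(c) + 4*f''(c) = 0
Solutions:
 f(c) = C1*sin(c/2) + C2*cos(c/2)


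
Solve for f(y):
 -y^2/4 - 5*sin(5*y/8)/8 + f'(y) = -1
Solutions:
 f(y) = C1 + y^3/12 - y - cos(5*y/8)


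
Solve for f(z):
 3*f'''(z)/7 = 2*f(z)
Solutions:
 f(z) = C3*exp(14^(1/3)*3^(2/3)*z/3) + (C1*sin(14^(1/3)*3^(1/6)*z/2) + C2*cos(14^(1/3)*3^(1/6)*z/2))*exp(-14^(1/3)*3^(2/3)*z/6)


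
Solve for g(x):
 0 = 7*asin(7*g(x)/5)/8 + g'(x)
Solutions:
 Integral(1/asin(7*_y/5), (_y, g(x))) = C1 - 7*x/8


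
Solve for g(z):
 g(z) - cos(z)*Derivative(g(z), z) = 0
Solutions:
 g(z) = C1*sqrt(sin(z) + 1)/sqrt(sin(z) - 1)


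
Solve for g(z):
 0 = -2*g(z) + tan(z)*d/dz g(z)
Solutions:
 g(z) = C1*sin(z)^2


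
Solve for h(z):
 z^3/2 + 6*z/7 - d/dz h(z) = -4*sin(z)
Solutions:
 h(z) = C1 + z^4/8 + 3*z^2/7 - 4*cos(z)


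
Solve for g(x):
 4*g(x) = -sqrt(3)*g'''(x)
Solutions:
 g(x) = C3*exp(-2^(2/3)*3^(5/6)*x/3) + (C1*sin(2^(2/3)*3^(1/3)*x/2) + C2*cos(2^(2/3)*3^(1/3)*x/2))*exp(2^(2/3)*3^(5/6)*x/6)


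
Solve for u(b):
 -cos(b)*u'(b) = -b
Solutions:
 u(b) = C1 + Integral(b/cos(b), b)


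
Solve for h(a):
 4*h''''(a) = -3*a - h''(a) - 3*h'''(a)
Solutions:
 h(a) = C1 + C2*a - a^3/2 + 9*a^2/2 + (C3*sin(sqrt(7)*a/8) + C4*cos(sqrt(7)*a/8))*exp(-3*a/8)


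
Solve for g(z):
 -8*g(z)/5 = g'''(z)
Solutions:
 g(z) = C3*exp(-2*5^(2/3)*z/5) + (C1*sin(sqrt(3)*5^(2/3)*z/5) + C2*cos(sqrt(3)*5^(2/3)*z/5))*exp(5^(2/3)*z/5)


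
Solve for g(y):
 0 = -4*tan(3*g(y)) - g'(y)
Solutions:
 g(y) = -asin(C1*exp(-12*y))/3 + pi/3
 g(y) = asin(C1*exp(-12*y))/3


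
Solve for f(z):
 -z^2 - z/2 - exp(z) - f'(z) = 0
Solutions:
 f(z) = C1 - z^3/3 - z^2/4 - exp(z)


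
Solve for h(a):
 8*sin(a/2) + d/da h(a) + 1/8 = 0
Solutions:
 h(a) = C1 - a/8 + 16*cos(a/2)


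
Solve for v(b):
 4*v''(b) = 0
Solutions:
 v(b) = C1 + C2*b


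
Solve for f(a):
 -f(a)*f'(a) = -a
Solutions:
 f(a) = -sqrt(C1 + a^2)
 f(a) = sqrt(C1 + a^2)


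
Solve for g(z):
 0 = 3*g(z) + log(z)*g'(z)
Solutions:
 g(z) = C1*exp(-3*li(z))


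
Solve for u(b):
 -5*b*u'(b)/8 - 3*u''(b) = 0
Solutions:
 u(b) = C1 + C2*erf(sqrt(15)*b/12)


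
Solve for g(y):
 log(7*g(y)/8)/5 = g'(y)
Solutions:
 5*Integral(1/(-log(_y) - log(7) + 3*log(2)), (_y, g(y))) = C1 - y


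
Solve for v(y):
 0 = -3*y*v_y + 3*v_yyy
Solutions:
 v(y) = C1 + Integral(C2*airyai(y) + C3*airybi(y), y)


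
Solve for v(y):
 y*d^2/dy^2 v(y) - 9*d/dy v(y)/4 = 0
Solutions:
 v(y) = C1 + C2*y^(13/4)


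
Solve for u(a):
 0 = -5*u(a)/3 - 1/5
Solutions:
 u(a) = -3/25


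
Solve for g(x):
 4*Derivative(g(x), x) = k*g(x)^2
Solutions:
 g(x) = -4/(C1 + k*x)


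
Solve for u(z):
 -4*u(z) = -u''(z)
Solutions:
 u(z) = C1*exp(-2*z) + C2*exp(2*z)


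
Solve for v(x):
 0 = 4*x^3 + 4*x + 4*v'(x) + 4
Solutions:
 v(x) = C1 - x^4/4 - x^2/2 - x


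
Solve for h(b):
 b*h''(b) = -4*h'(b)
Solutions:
 h(b) = C1 + C2/b^3


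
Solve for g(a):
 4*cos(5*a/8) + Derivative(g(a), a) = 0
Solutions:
 g(a) = C1 - 32*sin(5*a/8)/5


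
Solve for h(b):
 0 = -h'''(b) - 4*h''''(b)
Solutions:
 h(b) = C1 + C2*b + C3*b^2 + C4*exp(-b/4)


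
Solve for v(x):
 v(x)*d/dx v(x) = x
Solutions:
 v(x) = -sqrt(C1 + x^2)
 v(x) = sqrt(C1 + x^2)


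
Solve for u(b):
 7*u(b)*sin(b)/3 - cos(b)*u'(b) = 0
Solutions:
 u(b) = C1/cos(b)^(7/3)


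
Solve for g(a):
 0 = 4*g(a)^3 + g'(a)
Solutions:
 g(a) = -sqrt(2)*sqrt(-1/(C1 - 4*a))/2
 g(a) = sqrt(2)*sqrt(-1/(C1 - 4*a))/2


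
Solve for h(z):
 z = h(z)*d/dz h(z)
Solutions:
 h(z) = -sqrt(C1 + z^2)
 h(z) = sqrt(C1 + z^2)


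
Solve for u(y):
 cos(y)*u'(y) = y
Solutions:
 u(y) = C1 + Integral(y/cos(y), y)


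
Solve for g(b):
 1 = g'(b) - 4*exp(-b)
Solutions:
 g(b) = C1 + b - 4*exp(-b)


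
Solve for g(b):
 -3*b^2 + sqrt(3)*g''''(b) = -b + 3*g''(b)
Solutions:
 g(b) = C1 + C2*b + C3*exp(-3^(1/4)*b) + C4*exp(3^(1/4)*b) - b^4/12 + b^3/18 - sqrt(3)*b^2/3


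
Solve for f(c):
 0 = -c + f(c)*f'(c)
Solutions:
 f(c) = -sqrt(C1 + c^2)
 f(c) = sqrt(C1 + c^2)


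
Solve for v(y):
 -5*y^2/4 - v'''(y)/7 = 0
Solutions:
 v(y) = C1 + C2*y + C3*y^2 - 7*y^5/48


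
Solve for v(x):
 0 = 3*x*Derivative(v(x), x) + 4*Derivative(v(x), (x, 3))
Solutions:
 v(x) = C1 + Integral(C2*airyai(-6^(1/3)*x/2) + C3*airybi(-6^(1/3)*x/2), x)


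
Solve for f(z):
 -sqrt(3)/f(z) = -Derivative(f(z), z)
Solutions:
 f(z) = -sqrt(C1 + 2*sqrt(3)*z)
 f(z) = sqrt(C1 + 2*sqrt(3)*z)


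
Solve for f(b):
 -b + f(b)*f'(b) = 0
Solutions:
 f(b) = -sqrt(C1 + b^2)
 f(b) = sqrt(C1 + b^2)


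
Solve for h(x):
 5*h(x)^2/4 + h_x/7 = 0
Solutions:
 h(x) = 4/(C1 + 35*x)


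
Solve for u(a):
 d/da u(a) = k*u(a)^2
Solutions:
 u(a) = -1/(C1 + a*k)


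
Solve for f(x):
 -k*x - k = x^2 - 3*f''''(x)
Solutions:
 f(x) = C1 + C2*x + C3*x^2 + C4*x^3 + k*x^5/360 + k*x^4/72 + x^6/1080


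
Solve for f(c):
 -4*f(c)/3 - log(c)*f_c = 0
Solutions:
 f(c) = C1*exp(-4*li(c)/3)


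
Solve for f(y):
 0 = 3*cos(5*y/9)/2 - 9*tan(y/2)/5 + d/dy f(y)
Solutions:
 f(y) = C1 - 18*log(cos(y/2))/5 - 27*sin(5*y/9)/10


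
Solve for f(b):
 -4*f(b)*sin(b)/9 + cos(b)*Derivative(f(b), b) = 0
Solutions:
 f(b) = C1/cos(b)^(4/9)


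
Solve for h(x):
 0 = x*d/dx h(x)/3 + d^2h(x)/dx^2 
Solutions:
 h(x) = C1 + C2*erf(sqrt(6)*x/6)


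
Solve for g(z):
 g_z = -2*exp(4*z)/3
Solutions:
 g(z) = C1 - exp(4*z)/6


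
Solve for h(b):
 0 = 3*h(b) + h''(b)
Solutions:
 h(b) = C1*sin(sqrt(3)*b) + C2*cos(sqrt(3)*b)


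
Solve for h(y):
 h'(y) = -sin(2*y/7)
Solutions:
 h(y) = C1 + 7*cos(2*y/7)/2


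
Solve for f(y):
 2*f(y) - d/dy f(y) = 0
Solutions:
 f(y) = C1*exp(2*y)


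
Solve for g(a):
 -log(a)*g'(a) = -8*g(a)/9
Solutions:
 g(a) = C1*exp(8*li(a)/9)


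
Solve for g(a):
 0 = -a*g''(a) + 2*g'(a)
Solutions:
 g(a) = C1 + C2*a^3


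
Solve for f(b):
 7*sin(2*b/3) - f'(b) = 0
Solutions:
 f(b) = C1 - 21*cos(2*b/3)/2


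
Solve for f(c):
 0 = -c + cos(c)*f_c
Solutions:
 f(c) = C1 + Integral(c/cos(c), c)


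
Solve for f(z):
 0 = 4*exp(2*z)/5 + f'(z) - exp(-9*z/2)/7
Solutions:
 f(z) = C1 - 2*exp(2*z)/5 - 2*exp(-9*z/2)/63


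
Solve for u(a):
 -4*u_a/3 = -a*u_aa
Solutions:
 u(a) = C1 + C2*a^(7/3)


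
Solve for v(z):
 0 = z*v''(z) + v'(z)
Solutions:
 v(z) = C1 + C2*log(z)


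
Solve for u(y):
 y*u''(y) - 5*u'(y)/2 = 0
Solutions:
 u(y) = C1 + C2*y^(7/2)


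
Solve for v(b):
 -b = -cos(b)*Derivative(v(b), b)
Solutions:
 v(b) = C1 + Integral(b/cos(b), b)


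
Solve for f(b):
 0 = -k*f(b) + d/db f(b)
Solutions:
 f(b) = C1*exp(b*k)


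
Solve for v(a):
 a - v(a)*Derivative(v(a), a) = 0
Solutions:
 v(a) = -sqrt(C1 + a^2)
 v(a) = sqrt(C1 + a^2)


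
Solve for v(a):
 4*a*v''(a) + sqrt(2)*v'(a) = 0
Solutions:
 v(a) = C1 + C2*a^(1 - sqrt(2)/4)


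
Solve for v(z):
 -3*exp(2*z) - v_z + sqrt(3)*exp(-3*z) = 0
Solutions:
 v(z) = C1 - 3*exp(2*z)/2 - sqrt(3)*exp(-3*z)/3


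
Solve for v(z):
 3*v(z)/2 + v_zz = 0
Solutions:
 v(z) = C1*sin(sqrt(6)*z/2) + C2*cos(sqrt(6)*z/2)


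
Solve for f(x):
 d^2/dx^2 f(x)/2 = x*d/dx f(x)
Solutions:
 f(x) = C1 + C2*erfi(x)


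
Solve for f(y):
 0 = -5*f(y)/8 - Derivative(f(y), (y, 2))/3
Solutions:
 f(y) = C1*sin(sqrt(30)*y/4) + C2*cos(sqrt(30)*y/4)


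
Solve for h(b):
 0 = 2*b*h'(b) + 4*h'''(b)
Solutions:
 h(b) = C1 + Integral(C2*airyai(-2^(2/3)*b/2) + C3*airybi(-2^(2/3)*b/2), b)


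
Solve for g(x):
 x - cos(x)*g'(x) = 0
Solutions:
 g(x) = C1 + Integral(x/cos(x), x)


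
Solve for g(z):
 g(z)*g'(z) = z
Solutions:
 g(z) = -sqrt(C1 + z^2)
 g(z) = sqrt(C1 + z^2)


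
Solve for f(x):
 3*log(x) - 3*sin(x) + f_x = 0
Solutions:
 f(x) = C1 - 3*x*log(x) + 3*x - 3*cos(x)


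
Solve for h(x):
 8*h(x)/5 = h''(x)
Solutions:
 h(x) = C1*exp(-2*sqrt(10)*x/5) + C2*exp(2*sqrt(10)*x/5)


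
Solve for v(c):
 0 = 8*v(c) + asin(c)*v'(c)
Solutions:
 v(c) = C1*exp(-8*Integral(1/asin(c), c))


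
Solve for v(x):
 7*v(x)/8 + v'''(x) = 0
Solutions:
 v(x) = C3*exp(-7^(1/3)*x/2) + (C1*sin(sqrt(3)*7^(1/3)*x/4) + C2*cos(sqrt(3)*7^(1/3)*x/4))*exp(7^(1/3)*x/4)


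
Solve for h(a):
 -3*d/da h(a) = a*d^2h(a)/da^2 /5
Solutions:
 h(a) = C1 + C2/a^14


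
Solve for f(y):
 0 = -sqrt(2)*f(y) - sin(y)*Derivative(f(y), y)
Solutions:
 f(y) = C1*(cos(y) + 1)^(sqrt(2)/2)/(cos(y) - 1)^(sqrt(2)/2)


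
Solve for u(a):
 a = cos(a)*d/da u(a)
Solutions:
 u(a) = C1 + Integral(a/cos(a), a)


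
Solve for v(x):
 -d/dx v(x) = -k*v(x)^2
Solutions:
 v(x) = -1/(C1 + k*x)


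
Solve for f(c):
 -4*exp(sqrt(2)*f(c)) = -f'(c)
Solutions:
 f(c) = sqrt(2)*(2*log(-1/(C1 + 4*c)) - log(2))/4


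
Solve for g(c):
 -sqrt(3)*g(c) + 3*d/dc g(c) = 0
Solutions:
 g(c) = C1*exp(sqrt(3)*c/3)


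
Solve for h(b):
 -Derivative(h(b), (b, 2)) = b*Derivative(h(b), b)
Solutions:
 h(b) = C1 + C2*erf(sqrt(2)*b/2)


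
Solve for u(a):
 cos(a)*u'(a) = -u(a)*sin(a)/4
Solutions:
 u(a) = C1*cos(a)^(1/4)


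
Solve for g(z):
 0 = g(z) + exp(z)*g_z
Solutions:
 g(z) = C1*exp(exp(-z))


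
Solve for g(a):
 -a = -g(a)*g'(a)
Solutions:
 g(a) = -sqrt(C1 + a^2)
 g(a) = sqrt(C1 + a^2)


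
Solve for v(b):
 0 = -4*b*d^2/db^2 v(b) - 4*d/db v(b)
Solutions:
 v(b) = C1 + C2*log(b)


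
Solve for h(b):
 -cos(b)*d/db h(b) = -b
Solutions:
 h(b) = C1 + Integral(b/cos(b), b)


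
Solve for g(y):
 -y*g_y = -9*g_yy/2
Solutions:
 g(y) = C1 + C2*erfi(y/3)


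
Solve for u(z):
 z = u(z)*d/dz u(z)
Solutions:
 u(z) = -sqrt(C1 + z^2)
 u(z) = sqrt(C1 + z^2)


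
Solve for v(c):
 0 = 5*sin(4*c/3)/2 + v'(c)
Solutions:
 v(c) = C1 + 15*cos(4*c/3)/8


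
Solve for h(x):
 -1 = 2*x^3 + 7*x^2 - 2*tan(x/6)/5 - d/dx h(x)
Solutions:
 h(x) = C1 + x^4/2 + 7*x^3/3 + x + 12*log(cos(x/6))/5


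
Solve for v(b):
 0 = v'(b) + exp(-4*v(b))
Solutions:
 v(b) = log(-I*(C1 - 4*b)^(1/4))
 v(b) = log(I*(C1 - 4*b)^(1/4))
 v(b) = log(-(C1 - 4*b)^(1/4))
 v(b) = log(C1 - 4*b)/4


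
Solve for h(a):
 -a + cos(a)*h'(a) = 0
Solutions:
 h(a) = C1 + Integral(a/cos(a), a)


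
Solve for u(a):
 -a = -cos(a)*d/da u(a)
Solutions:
 u(a) = C1 + Integral(a/cos(a), a)


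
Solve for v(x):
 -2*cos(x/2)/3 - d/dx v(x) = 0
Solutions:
 v(x) = C1 - 4*sin(x/2)/3


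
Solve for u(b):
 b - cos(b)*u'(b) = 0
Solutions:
 u(b) = C1 + Integral(b/cos(b), b)


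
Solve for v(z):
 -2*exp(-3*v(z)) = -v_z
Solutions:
 v(z) = log(C1 + 6*z)/3
 v(z) = log((-3^(1/3) - 3^(5/6)*I)*(C1 + 2*z)^(1/3)/2)
 v(z) = log((-3^(1/3) + 3^(5/6)*I)*(C1 + 2*z)^(1/3)/2)


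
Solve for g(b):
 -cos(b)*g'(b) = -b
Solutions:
 g(b) = C1 + Integral(b/cos(b), b)


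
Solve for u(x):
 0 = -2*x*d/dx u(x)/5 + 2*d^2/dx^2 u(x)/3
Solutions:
 u(x) = C1 + C2*erfi(sqrt(30)*x/10)


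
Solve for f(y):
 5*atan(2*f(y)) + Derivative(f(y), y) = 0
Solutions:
 Integral(1/atan(2*_y), (_y, f(y))) = C1 - 5*y


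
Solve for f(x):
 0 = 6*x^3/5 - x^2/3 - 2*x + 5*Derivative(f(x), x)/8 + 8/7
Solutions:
 f(x) = C1 - 12*x^4/25 + 8*x^3/45 + 8*x^2/5 - 64*x/35


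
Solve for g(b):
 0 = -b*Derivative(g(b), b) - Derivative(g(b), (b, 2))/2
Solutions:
 g(b) = C1 + C2*erf(b)


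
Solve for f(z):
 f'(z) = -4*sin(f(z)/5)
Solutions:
 4*z + 5*log(cos(f(z)/5) - 1)/2 - 5*log(cos(f(z)/5) + 1)/2 = C1


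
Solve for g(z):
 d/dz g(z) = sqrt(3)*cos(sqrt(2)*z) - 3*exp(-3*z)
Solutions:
 g(z) = C1 + sqrt(6)*sin(sqrt(2)*z)/2 + exp(-3*z)


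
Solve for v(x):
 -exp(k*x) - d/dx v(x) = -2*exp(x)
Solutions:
 v(x) = C1 + 2*exp(x) - exp(k*x)/k


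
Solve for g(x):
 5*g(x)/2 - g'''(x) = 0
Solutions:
 g(x) = C3*exp(2^(2/3)*5^(1/3)*x/2) + (C1*sin(2^(2/3)*sqrt(3)*5^(1/3)*x/4) + C2*cos(2^(2/3)*sqrt(3)*5^(1/3)*x/4))*exp(-2^(2/3)*5^(1/3)*x/4)


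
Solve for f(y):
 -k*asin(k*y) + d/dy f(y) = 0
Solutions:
 f(y) = C1 + k*Piecewise((y*asin(k*y) + sqrt(-k^2*y^2 + 1)/k, Ne(k, 0)), (0, True))


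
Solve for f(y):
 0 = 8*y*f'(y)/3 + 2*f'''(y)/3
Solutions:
 f(y) = C1 + Integral(C2*airyai(-2^(2/3)*y) + C3*airybi(-2^(2/3)*y), y)


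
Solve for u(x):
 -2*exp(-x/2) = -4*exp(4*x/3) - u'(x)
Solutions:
 u(x) = C1 - 3*exp(4*x/3) - 4*exp(-x/2)


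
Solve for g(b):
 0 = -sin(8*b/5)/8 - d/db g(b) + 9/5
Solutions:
 g(b) = C1 + 9*b/5 + 5*cos(8*b/5)/64


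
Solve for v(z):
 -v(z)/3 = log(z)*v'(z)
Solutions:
 v(z) = C1*exp(-li(z)/3)


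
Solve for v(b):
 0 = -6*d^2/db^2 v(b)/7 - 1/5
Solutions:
 v(b) = C1 + C2*b - 7*b^2/60


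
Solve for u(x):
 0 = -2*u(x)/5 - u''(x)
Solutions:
 u(x) = C1*sin(sqrt(10)*x/5) + C2*cos(sqrt(10)*x/5)


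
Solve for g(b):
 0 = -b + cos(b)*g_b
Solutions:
 g(b) = C1 + Integral(b/cos(b), b)


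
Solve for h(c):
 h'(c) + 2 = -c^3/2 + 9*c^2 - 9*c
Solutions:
 h(c) = C1 - c^4/8 + 3*c^3 - 9*c^2/2 - 2*c


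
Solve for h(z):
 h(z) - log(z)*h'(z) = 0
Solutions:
 h(z) = C1*exp(li(z))


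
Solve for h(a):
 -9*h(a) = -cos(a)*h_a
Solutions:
 h(a) = C1*sqrt(sin(a) + 1)*(sin(a)^4 + 4*sin(a)^3 + 6*sin(a)^2 + 4*sin(a) + 1)/(sqrt(sin(a) - 1)*(sin(a)^4 - 4*sin(a)^3 + 6*sin(a)^2 - 4*sin(a) + 1))


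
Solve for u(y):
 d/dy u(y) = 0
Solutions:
 u(y) = C1


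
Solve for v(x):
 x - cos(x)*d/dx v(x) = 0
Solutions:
 v(x) = C1 + Integral(x/cos(x), x)


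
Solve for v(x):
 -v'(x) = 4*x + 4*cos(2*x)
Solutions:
 v(x) = C1 - 2*x^2 - 2*sin(2*x)


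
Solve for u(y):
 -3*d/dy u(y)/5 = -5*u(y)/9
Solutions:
 u(y) = C1*exp(25*y/27)


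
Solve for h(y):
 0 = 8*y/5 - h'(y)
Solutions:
 h(y) = C1 + 4*y^2/5


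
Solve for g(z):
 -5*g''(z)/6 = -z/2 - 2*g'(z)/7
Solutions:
 g(z) = C1 + C2*exp(12*z/35) - 7*z^2/8 - 245*z/48


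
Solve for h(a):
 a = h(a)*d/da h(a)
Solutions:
 h(a) = -sqrt(C1 + a^2)
 h(a) = sqrt(C1 + a^2)


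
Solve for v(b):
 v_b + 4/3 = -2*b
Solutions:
 v(b) = C1 - b^2 - 4*b/3


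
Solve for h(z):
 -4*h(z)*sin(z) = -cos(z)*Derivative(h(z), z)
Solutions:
 h(z) = C1/cos(z)^4


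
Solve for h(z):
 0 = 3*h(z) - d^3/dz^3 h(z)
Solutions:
 h(z) = C3*exp(3^(1/3)*z) + (C1*sin(3^(5/6)*z/2) + C2*cos(3^(5/6)*z/2))*exp(-3^(1/3)*z/2)


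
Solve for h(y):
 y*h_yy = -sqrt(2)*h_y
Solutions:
 h(y) = C1 + C2*y^(1 - sqrt(2))


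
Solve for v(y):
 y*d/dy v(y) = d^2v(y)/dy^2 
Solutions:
 v(y) = C1 + C2*erfi(sqrt(2)*y/2)


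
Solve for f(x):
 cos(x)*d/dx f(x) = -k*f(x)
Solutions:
 f(x) = C1*exp(k*(log(sin(x) - 1) - log(sin(x) + 1))/2)


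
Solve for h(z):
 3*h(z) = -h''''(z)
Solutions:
 h(z) = (C1*sin(sqrt(2)*3^(1/4)*z/2) + C2*cos(sqrt(2)*3^(1/4)*z/2))*exp(-sqrt(2)*3^(1/4)*z/2) + (C3*sin(sqrt(2)*3^(1/4)*z/2) + C4*cos(sqrt(2)*3^(1/4)*z/2))*exp(sqrt(2)*3^(1/4)*z/2)


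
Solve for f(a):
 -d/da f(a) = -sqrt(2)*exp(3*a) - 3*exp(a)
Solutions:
 f(a) = C1 + sqrt(2)*exp(3*a)/3 + 3*exp(a)


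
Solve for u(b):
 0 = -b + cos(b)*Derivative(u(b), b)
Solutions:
 u(b) = C1 + Integral(b/cos(b), b)


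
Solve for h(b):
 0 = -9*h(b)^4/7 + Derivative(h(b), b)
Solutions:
 h(b) = 7^(1/3)*(-1/(C1 + 27*b))^(1/3)
 h(b) = 7^(1/3)*(-1/(C1 + 9*b))^(1/3)*(-3^(2/3) - 3*3^(1/6)*I)/6
 h(b) = 7^(1/3)*(-1/(C1 + 9*b))^(1/3)*(-3^(2/3) + 3*3^(1/6)*I)/6


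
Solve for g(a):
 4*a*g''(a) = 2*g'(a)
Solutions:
 g(a) = C1 + C2*a^(3/2)


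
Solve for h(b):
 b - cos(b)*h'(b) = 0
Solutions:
 h(b) = C1 + Integral(b/cos(b), b)


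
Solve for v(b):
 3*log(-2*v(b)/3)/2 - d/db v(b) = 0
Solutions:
 -2*Integral(1/(log(-_y) - log(3) + log(2)), (_y, v(b)))/3 = C1 - b


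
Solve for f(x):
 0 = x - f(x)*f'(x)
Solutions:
 f(x) = -sqrt(C1 + x^2)
 f(x) = sqrt(C1 + x^2)


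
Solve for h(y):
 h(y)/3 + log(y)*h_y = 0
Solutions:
 h(y) = C1*exp(-li(y)/3)


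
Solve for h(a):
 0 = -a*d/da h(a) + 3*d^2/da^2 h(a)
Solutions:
 h(a) = C1 + C2*erfi(sqrt(6)*a/6)


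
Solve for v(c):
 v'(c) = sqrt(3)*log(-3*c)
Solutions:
 v(c) = C1 + sqrt(3)*c*log(-c) + sqrt(3)*c*(-1 + log(3))


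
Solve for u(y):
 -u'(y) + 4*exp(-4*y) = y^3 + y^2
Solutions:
 u(y) = C1 - y^4/4 - y^3/3 - exp(-4*y)


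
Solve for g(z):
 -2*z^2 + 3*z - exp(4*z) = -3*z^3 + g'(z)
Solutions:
 g(z) = C1 + 3*z^4/4 - 2*z^3/3 + 3*z^2/2 - exp(4*z)/4


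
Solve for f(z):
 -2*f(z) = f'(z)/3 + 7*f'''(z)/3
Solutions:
 f(z) = C1*exp(-21^(1/3)*z*(-(189 + sqrt(35742))^(1/3) + 21^(1/3)/(189 + sqrt(35742))^(1/3))/42)*sin(3^(1/6)*7^(1/3)*z*(3*7^(1/3)/(189 + sqrt(35742))^(1/3) + 3^(2/3)*(189 + sqrt(35742))^(1/3))/42) + C2*exp(-21^(1/3)*z*(-(189 + sqrt(35742))^(1/3) + 21^(1/3)/(189 + sqrt(35742))^(1/3))/42)*cos(3^(1/6)*7^(1/3)*z*(3*7^(1/3)/(189 + sqrt(35742))^(1/3) + 3^(2/3)*(189 + sqrt(35742))^(1/3))/42) + C3*exp(21^(1/3)*z*(-(189 + sqrt(35742))^(1/3) + 21^(1/3)/(189 + sqrt(35742))^(1/3))/21)


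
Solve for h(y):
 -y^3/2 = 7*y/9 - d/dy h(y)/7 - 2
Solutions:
 h(y) = C1 + 7*y^4/8 + 49*y^2/18 - 14*y


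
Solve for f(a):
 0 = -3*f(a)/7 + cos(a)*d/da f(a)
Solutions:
 f(a) = C1*(sin(a) + 1)^(3/14)/(sin(a) - 1)^(3/14)


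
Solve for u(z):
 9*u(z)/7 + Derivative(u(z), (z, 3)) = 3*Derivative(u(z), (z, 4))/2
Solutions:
 u(z) = C1*exp(z*(-sqrt(7)*sqrt(-36*294^(1/3)/(-7 + sqrt(2065))^(1/3) + 7 + 3*252^(1/3)*(-7 + sqrt(2065))^(1/3)) + 7)/42)*sin(sqrt(7)*z*sqrt(-36*294^(1/3)/(-7 + sqrt(2065))^(1/3) - 14 + 3*252^(1/3)*(-7 + sqrt(2065))^(1/3) + 14*sqrt(7)/sqrt(-36*294^(1/3)/(-7 + sqrt(2065))^(1/3) + 7 + 3*252^(1/3)*(-7 + sqrt(2065))^(1/3)))/42) + C2*exp(z*(-sqrt(7)*sqrt(-36*294^(1/3)/(-7 + sqrt(2065))^(1/3) + 7 + 3*252^(1/3)*(-7 + sqrt(2065))^(1/3)) + 7)/42)*cos(sqrt(7)*z*sqrt(-36*294^(1/3)/(-7 + sqrt(2065))^(1/3) - 14 + 3*252^(1/3)*(-7 + sqrt(2065))^(1/3) + 14*sqrt(7)/sqrt(-36*294^(1/3)/(-7 + sqrt(2065))^(1/3) + 7 + 3*252^(1/3)*(-7 + sqrt(2065))^(1/3)))/42) + C3*exp(z*(sqrt(7)*sqrt(-36*294^(1/3)/(-7 + sqrt(2065))^(1/3) + 7 + 3*252^(1/3)*(-7 + sqrt(2065))^(1/3)) + 7 + sqrt(7)*sqrt(-3*252^(1/3)*(-7 + sqrt(2065))^(1/3) + 14 + 36*294^(1/3)/(-7 + sqrt(2065))^(1/3) + 14*sqrt(7)/sqrt(-36*294^(1/3)/(-7 + sqrt(2065))^(1/3) + 7 + 3*252^(1/3)*(-7 + sqrt(2065))^(1/3))))/42) + C4*exp(z*(-sqrt(7)*sqrt(-3*252^(1/3)*(-7 + sqrt(2065))^(1/3) + 14 + 36*294^(1/3)/(-7 + sqrt(2065))^(1/3) + 14*sqrt(7)/sqrt(-36*294^(1/3)/(-7 + sqrt(2065))^(1/3) + 7 + 3*252^(1/3)*(-7 + sqrt(2065))^(1/3))) + sqrt(7)*sqrt(-36*294^(1/3)/(-7 + sqrt(2065))^(1/3) + 7 + 3*252^(1/3)*(-7 + sqrt(2065))^(1/3)) + 7)/42)


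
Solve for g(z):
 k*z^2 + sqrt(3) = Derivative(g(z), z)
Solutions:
 g(z) = C1 + k*z^3/3 + sqrt(3)*z


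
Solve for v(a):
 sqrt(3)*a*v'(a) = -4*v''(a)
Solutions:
 v(a) = C1 + C2*erf(sqrt(2)*3^(1/4)*a/4)


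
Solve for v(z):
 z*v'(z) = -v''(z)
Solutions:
 v(z) = C1 + C2*erf(sqrt(2)*z/2)


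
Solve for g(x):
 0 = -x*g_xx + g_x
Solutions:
 g(x) = C1 + C2*x^2


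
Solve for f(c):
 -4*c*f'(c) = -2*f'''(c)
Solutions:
 f(c) = C1 + Integral(C2*airyai(2^(1/3)*c) + C3*airybi(2^(1/3)*c), c)


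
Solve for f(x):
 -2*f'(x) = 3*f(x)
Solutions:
 f(x) = C1*exp(-3*x/2)


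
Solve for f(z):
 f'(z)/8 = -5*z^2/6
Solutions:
 f(z) = C1 - 20*z^3/9


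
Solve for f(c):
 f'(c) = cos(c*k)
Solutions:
 f(c) = C1 + sin(c*k)/k


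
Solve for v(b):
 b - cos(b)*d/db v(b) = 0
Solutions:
 v(b) = C1 + Integral(b/cos(b), b)


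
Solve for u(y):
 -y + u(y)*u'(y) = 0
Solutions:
 u(y) = -sqrt(C1 + y^2)
 u(y) = sqrt(C1 + y^2)


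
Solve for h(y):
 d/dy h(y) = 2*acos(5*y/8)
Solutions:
 h(y) = C1 + 2*y*acos(5*y/8) - 2*sqrt(64 - 25*y^2)/5


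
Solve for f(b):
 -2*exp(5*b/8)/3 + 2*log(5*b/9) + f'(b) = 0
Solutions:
 f(b) = C1 - 2*b*log(b) + 2*b*(-log(5) + 1 + 2*log(3)) + 16*exp(5*b/8)/15


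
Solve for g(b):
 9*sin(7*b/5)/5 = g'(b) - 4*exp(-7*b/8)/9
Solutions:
 g(b) = C1 - 9*cos(7*b/5)/7 - 32*exp(-7*b/8)/63


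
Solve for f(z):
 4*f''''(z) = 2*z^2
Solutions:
 f(z) = C1 + C2*z + C3*z^2 + C4*z^3 + z^6/720


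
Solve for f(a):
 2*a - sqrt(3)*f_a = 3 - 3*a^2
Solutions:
 f(a) = C1 + sqrt(3)*a^3/3 + sqrt(3)*a^2/3 - sqrt(3)*a


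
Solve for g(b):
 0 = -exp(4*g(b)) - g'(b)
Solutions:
 g(b) = log(-I*(1/(C1 + 4*b))^(1/4))
 g(b) = log(I*(1/(C1 + 4*b))^(1/4))
 g(b) = log(-(1/(C1 + 4*b))^(1/4))
 g(b) = log(1/(C1 + 4*b))/4


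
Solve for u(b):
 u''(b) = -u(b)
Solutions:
 u(b) = C1*sin(b) + C2*cos(b)


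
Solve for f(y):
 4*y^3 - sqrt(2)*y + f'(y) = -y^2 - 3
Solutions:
 f(y) = C1 - y^4 - y^3/3 + sqrt(2)*y^2/2 - 3*y


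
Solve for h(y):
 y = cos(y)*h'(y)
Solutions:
 h(y) = C1 + Integral(y/cos(y), y)


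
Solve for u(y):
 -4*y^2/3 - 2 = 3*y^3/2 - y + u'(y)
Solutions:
 u(y) = C1 - 3*y^4/8 - 4*y^3/9 + y^2/2 - 2*y


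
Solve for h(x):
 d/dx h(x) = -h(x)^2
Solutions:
 h(x) = 1/(C1 + x)


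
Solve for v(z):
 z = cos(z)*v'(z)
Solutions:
 v(z) = C1 + Integral(z/cos(z), z)


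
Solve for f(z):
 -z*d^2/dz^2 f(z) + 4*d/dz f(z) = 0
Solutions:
 f(z) = C1 + C2*z^5


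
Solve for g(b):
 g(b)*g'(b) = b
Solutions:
 g(b) = -sqrt(C1 + b^2)
 g(b) = sqrt(C1 + b^2)


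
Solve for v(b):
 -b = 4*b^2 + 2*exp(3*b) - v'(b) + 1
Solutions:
 v(b) = C1 + 4*b^3/3 + b^2/2 + b + 2*exp(3*b)/3


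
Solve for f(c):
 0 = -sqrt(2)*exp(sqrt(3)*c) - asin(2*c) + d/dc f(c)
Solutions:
 f(c) = C1 + c*asin(2*c) + sqrt(1 - 4*c^2)/2 + sqrt(6)*exp(sqrt(3)*c)/3


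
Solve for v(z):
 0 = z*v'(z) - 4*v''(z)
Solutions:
 v(z) = C1 + C2*erfi(sqrt(2)*z/4)


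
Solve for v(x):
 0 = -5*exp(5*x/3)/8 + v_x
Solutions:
 v(x) = C1 + 3*exp(5*x/3)/8


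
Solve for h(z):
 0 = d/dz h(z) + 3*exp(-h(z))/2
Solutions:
 h(z) = log(C1 - 3*z/2)


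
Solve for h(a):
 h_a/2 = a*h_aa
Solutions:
 h(a) = C1 + C2*a^(3/2)


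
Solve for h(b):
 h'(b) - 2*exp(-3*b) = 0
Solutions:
 h(b) = C1 - 2*exp(-3*b)/3


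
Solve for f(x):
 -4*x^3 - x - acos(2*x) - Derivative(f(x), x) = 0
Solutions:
 f(x) = C1 - x^4 - x^2/2 - x*acos(2*x) + sqrt(1 - 4*x^2)/2


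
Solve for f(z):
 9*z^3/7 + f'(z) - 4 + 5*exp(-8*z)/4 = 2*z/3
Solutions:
 f(z) = C1 - 9*z^4/28 + z^2/3 + 4*z + 5*exp(-8*z)/32


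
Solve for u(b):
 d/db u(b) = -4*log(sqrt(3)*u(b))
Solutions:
 Integral(1/(2*log(_y) + log(3)), (_y, u(b)))/2 = C1 - b


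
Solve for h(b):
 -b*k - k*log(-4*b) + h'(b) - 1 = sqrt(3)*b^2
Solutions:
 h(b) = C1 + sqrt(3)*b^3/3 + b^2*k/2 + b*k*log(-b) + b*(-k + 2*k*log(2) + 1)


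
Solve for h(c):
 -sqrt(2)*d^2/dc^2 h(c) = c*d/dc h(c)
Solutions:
 h(c) = C1 + C2*erf(2^(1/4)*c/2)


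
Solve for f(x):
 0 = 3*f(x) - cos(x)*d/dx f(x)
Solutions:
 f(x) = C1*(sin(x) + 1)^(3/2)/(sin(x) - 1)^(3/2)


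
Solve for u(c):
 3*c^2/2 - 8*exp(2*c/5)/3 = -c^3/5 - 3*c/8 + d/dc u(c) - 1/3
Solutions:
 u(c) = C1 + c^4/20 + c^3/2 + 3*c^2/16 + c/3 - 20*exp(2*c/5)/3


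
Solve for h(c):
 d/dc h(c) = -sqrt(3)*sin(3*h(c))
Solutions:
 h(c) = -acos((-C1 - exp(6*sqrt(3)*c))/(C1 - exp(6*sqrt(3)*c)))/3 + 2*pi/3
 h(c) = acos((-C1 - exp(6*sqrt(3)*c))/(C1 - exp(6*sqrt(3)*c)))/3


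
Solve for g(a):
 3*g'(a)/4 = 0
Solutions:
 g(a) = C1


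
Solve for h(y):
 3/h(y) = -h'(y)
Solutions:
 h(y) = -sqrt(C1 - 6*y)
 h(y) = sqrt(C1 - 6*y)


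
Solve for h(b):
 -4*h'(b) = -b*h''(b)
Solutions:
 h(b) = C1 + C2*b^5


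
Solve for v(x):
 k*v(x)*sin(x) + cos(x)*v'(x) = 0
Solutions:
 v(x) = C1*exp(k*log(cos(x)))


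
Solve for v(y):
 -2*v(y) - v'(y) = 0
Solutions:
 v(y) = C1*exp(-2*y)


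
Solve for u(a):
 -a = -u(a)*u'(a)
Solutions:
 u(a) = -sqrt(C1 + a^2)
 u(a) = sqrt(C1 + a^2)


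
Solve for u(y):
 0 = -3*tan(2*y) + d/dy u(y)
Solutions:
 u(y) = C1 - 3*log(cos(2*y))/2


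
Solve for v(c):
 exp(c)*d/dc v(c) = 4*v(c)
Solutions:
 v(c) = C1*exp(-4*exp(-c))


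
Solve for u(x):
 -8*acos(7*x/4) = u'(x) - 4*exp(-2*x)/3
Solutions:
 u(x) = C1 - 8*x*acos(7*x/4) + 8*sqrt(16 - 49*x^2)/7 - 2*exp(-2*x)/3


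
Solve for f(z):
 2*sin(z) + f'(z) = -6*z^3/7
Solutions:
 f(z) = C1 - 3*z^4/14 + 2*cos(z)


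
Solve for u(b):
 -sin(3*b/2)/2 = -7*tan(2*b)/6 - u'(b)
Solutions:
 u(b) = C1 + 7*log(cos(2*b))/12 - cos(3*b/2)/3


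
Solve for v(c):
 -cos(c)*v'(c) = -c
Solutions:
 v(c) = C1 + Integral(c/cos(c), c)


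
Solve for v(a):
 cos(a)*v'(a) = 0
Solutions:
 v(a) = C1


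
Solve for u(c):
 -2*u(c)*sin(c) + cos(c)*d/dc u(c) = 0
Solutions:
 u(c) = C1/cos(c)^2


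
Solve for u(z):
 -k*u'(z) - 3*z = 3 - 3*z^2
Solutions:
 u(z) = C1 + z^3/k - 3*z^2/(2*k) - 3*z/k


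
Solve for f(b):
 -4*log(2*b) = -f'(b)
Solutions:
 f(b) = C1 + 4*b*log(b) - 4*b + b*log(16)


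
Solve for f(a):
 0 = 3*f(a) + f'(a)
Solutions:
 f(a) = C1*exp(-3*a)


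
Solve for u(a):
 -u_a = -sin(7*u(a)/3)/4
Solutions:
 -a/4 + 3*log(cos(7*u(a)/3) - 1)/14 - 3*log(cos(7*u(a)/3) + 1)/14 = C1


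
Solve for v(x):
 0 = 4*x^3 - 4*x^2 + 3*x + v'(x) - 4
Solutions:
 v(x) = C1 - x^4 + 4*x^3/3 - 3*x^2/2 + 4*x


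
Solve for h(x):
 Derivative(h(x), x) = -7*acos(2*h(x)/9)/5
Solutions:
 Integral(1/acos(2*_y/9), (_y, h(x))) = C1 - 7*x/5


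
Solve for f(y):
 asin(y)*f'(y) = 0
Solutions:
 f(y) = C1


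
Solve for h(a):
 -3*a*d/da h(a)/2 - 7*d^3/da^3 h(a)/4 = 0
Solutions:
 h(a) = C1 + Integral(C2*airyai(-6^(1/3)*7^(2/3)*a/7) + C3*airybi(-6^(1/3)*7^(2/3)*a/7), a)


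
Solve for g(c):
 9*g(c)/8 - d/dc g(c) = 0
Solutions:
 g(c) = C1*exp(9*c/8)


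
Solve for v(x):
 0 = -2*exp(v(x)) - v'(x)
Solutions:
 v(x) = log(1/(C1 + 2*x))


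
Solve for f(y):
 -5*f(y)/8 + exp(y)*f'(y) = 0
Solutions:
 f(y) = C1*exp(-5*exp(-y)/8)


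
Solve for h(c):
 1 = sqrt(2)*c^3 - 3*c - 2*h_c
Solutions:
 h(c) = C1 + sqrt(2)*c^4/8 - 3*c^2/4 - c/2


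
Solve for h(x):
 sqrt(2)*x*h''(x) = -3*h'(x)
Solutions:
 h(x) = C1 + C2*x^(1 - 3*sqrt(2)/2)


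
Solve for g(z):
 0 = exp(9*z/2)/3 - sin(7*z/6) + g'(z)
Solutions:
 g(z) = C1 - 2*exp(9*z/2)/27 - 6*cos(7*z/6)/7


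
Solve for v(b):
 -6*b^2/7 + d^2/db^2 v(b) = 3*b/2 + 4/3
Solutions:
 v(b) = C1 + C2*b + b^4/14 + b^3/4 + 2*b^2/3


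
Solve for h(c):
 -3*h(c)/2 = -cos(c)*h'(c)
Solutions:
 h(c) = C1*(sin(c) + 1)^(3/4)/(sin(c) - 1)^(3/4)


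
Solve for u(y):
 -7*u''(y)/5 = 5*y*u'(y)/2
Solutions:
 u(y) = C1 + C2*erf(5*sqrt(7)*y/14)


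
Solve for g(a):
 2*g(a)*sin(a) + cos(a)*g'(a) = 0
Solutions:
 g(a) = C1*cos(a)^2


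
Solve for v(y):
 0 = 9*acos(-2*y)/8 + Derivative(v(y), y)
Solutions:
 v(y) = C1 - 9*y*acos(-2*y)/8 - 9*sqrt(1 - 4*y^2)/16


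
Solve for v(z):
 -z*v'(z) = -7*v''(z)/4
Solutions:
 v(z) = C1 + C2*erfi(sqrt(14)*z/7)


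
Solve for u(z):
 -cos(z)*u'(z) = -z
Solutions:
 u(z) = C1 + Integral(z/cos(z), z)


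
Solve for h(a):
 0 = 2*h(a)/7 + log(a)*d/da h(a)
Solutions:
 h(a) = C1*exp(-2*li(a)/7)


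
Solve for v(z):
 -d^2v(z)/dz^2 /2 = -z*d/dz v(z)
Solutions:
 v(z) = C1 + C2*erfi(z)


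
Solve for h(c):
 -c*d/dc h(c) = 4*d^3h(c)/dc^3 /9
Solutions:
 h(c) = C1 + Integral(C2*airyai(-2^(1/3)*3^(2/3)*c/2) + C3*airybi(-2^(1/3)*3^(2/3)*c/2), c)


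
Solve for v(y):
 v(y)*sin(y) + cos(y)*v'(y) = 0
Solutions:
 v(y) = C1*cos(y)


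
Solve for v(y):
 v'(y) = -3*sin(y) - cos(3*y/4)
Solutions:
 v(y) = C1 - 4*sin(3*y/4)/3 + 3*cos(y)


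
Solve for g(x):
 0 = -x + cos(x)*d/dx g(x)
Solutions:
 g(x) = C1 + Integral(x/cos(x), x)


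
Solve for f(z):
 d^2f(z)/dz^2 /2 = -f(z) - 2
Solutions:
 f(z) = C1*sin(sqrt(2)*z) + C2*cos(sqrt(2)*z) - 2


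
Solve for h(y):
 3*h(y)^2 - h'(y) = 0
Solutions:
 h(y) = -1/(C1 + 3*y)


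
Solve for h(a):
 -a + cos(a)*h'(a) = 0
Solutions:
 h(a) = C1 + Integral(a/cos(a), a)


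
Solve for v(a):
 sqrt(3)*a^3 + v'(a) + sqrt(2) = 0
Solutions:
 v(a) = C1 - sqrt(3)*a^4/4 - sqrt(2)*a


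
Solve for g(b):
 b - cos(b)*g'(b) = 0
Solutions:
 g(b) = C1 + Integral(b/cos(b), b)


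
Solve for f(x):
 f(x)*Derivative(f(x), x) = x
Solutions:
 f(x) = -sqrt(C1 + x^2)
 f(x) = sqrt(C1 + x^2)


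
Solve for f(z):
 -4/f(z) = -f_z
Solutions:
 f(z) = -sqrt(C1 + 8*z)
 f(z) = sqrt(C1 + 8*z)
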